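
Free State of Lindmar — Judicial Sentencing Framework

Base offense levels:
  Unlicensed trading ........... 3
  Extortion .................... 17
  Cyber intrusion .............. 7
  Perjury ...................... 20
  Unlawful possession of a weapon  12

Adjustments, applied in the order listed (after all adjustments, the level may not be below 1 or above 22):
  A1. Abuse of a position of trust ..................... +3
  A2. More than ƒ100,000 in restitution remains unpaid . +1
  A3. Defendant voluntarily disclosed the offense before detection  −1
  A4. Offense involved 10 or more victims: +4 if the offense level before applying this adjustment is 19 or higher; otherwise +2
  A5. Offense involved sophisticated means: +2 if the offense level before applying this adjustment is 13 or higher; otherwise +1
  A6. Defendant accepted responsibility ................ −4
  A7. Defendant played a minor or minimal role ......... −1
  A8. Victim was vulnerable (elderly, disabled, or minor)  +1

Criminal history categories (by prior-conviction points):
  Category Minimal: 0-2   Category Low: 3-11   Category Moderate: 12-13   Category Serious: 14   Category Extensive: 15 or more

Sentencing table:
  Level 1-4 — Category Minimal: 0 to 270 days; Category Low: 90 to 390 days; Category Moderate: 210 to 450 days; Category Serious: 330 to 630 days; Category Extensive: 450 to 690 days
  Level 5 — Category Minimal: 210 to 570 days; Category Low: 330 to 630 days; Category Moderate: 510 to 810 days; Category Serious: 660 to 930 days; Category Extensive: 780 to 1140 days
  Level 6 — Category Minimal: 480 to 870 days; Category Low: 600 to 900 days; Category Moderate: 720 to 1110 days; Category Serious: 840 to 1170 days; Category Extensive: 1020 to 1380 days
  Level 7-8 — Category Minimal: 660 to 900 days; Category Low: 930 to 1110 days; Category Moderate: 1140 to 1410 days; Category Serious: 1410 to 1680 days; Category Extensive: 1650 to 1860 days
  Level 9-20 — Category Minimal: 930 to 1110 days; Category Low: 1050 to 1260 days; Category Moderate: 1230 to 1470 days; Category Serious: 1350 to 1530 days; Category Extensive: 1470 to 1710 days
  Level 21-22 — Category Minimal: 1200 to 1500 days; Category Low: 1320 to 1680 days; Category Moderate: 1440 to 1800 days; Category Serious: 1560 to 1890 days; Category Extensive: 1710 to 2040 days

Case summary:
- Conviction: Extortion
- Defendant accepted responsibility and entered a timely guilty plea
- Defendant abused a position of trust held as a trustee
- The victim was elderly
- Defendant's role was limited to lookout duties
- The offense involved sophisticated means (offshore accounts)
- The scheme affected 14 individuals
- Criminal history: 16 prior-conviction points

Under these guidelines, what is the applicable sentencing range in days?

1710-2040 days

Base offense level for extortion: 17.
A1 applies: 17 + 3 = 20.
A4 applies (level before this adjustment is 20 ≥ 19, so +4): 20 + 4 = 24.
A5 applies (level before this adjustment is 24 ≥ 13, so +2): 24 + 2 = 26.
A6 applies: 26 − 4 = 22.
A7 applies: 22 − 1 = 21.
A8 applies: 21 + 1 = 22.
Final offense level: 22.
Criminal history: 16 prior points → Category Extensive (15+).
Level 22 falls in the 21-22 band.
Grid: Level 21-22 × Category Extensive = 1710-2040 days.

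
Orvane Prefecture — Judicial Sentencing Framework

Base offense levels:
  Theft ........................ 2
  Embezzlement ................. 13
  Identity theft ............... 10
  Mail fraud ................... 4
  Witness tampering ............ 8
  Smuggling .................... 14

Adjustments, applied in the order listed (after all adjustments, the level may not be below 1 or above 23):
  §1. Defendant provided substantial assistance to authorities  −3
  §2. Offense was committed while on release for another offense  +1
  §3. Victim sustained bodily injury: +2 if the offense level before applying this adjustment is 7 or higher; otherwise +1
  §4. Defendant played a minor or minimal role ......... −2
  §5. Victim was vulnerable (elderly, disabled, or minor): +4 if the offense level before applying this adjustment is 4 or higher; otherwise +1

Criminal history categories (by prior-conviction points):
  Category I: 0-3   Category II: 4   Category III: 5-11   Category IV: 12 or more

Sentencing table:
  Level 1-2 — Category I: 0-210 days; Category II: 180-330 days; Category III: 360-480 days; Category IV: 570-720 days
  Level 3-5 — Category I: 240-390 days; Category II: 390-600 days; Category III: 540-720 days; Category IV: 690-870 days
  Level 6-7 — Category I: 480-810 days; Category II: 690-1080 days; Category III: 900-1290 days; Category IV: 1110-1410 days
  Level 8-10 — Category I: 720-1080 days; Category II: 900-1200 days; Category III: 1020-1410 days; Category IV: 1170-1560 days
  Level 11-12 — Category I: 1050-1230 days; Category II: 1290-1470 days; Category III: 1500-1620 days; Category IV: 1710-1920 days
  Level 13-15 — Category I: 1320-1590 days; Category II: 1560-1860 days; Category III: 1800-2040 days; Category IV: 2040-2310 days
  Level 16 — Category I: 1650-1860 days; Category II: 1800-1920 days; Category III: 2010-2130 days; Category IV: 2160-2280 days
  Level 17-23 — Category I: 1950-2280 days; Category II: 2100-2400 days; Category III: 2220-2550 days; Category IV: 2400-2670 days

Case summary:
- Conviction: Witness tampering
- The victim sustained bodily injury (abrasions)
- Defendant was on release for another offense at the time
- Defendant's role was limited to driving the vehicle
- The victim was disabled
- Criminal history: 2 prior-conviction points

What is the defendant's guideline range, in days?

1320-1590 days

Base offense level for witness tampering: 8.
§2 applies: 8 + 1 = 9.
§3 applies (level before this adjustment is 9 ≥ 7, so +2): 9 + 2 = 11.
§4 applies: 11 − 2 = 9.
§5 applies (level before this adjustment is 9 ≥ 4, so +4): 9 + 4 = 13.
Final offense level: 13.
Criminal history: 2 prior points → Category I (0-3).
Level 13 falls in the 13-15 band.
Grid: Level 13-15 × Category I = 1320-1590 days.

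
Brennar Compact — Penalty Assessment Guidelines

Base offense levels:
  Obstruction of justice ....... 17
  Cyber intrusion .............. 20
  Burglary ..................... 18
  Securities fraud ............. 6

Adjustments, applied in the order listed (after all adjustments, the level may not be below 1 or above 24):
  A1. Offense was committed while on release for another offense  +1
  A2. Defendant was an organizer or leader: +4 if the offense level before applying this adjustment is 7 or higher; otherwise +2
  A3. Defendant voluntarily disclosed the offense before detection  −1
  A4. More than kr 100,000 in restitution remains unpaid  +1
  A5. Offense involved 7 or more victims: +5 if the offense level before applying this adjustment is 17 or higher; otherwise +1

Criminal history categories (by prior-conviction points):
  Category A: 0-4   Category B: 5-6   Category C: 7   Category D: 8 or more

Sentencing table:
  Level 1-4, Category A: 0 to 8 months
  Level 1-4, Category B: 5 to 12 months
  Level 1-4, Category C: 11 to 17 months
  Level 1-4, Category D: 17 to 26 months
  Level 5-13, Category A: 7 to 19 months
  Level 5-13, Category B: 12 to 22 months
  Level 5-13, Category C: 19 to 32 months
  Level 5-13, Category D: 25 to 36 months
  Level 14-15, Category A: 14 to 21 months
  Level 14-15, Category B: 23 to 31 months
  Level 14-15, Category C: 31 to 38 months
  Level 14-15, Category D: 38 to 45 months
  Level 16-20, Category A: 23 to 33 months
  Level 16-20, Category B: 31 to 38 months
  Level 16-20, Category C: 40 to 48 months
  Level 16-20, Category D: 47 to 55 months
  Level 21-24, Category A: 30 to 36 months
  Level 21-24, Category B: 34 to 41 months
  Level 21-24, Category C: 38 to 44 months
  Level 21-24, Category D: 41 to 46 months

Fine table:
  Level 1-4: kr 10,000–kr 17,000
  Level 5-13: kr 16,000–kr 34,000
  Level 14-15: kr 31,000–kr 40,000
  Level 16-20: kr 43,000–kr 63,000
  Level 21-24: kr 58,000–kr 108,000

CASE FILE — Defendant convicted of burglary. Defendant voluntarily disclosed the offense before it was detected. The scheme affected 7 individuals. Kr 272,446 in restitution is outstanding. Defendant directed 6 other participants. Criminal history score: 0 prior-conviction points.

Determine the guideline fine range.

kr 58,000–kr 108,000

Base offense level for burglary: 18.
A2 applies (level before this adjustment is 18 ≥ 7, so +4): 18 + 4 = 22.
A3 applies: 22 − 1 = 21.
A4 applies: 21 + 1 = 22.
A5 applies (level before this adjustment is 22 ≥ 17, so +5): 22 + 5 = 27.
Level 27 exceeds the maximum of 24; capped at 24.
Final offense level: 24.
Level 24 falls in the 21-24 band.
Fine table: Level 21-24 → kr 58,000–kr 108,000.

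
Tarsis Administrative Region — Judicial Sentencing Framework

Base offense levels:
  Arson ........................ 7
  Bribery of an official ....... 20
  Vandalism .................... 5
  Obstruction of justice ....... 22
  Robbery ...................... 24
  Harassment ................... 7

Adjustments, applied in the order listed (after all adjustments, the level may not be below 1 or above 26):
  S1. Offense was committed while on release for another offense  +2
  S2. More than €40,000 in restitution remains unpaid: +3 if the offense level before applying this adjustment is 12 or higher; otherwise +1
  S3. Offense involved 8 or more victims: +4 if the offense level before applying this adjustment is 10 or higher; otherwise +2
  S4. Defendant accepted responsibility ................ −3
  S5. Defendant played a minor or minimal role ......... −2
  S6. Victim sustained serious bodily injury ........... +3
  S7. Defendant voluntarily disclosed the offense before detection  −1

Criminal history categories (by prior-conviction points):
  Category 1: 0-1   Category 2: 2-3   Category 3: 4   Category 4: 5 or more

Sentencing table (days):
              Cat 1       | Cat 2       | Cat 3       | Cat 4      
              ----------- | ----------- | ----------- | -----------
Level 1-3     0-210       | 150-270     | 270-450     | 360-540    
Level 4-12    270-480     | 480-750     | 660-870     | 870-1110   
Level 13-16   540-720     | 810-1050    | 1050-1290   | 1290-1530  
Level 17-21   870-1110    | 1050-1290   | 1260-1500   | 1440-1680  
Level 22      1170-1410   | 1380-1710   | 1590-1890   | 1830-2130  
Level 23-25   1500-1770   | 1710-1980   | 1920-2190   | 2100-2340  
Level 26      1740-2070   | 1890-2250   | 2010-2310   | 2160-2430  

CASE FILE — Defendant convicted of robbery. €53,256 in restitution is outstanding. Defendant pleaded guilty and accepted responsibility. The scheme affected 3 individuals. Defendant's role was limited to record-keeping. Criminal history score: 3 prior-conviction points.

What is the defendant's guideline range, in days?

1380-1710 days

Base offense level for robbery: 24.
S2 applies (level before this adjustment is 24 ≥ 12, so +3): 24 + 3 = 27.
S3 does not apply.
S4 applies: 27 − 3 = 24.
S5 applies: 24 − 2 = 22.
S6 does not apply.
Final offense level: 22.
Criminal history: 3 prior points → Category 2 (2-3).
Level 22 falls in the 22 band.
Grid: Level 22 × Category 2 = 1380-1710 days.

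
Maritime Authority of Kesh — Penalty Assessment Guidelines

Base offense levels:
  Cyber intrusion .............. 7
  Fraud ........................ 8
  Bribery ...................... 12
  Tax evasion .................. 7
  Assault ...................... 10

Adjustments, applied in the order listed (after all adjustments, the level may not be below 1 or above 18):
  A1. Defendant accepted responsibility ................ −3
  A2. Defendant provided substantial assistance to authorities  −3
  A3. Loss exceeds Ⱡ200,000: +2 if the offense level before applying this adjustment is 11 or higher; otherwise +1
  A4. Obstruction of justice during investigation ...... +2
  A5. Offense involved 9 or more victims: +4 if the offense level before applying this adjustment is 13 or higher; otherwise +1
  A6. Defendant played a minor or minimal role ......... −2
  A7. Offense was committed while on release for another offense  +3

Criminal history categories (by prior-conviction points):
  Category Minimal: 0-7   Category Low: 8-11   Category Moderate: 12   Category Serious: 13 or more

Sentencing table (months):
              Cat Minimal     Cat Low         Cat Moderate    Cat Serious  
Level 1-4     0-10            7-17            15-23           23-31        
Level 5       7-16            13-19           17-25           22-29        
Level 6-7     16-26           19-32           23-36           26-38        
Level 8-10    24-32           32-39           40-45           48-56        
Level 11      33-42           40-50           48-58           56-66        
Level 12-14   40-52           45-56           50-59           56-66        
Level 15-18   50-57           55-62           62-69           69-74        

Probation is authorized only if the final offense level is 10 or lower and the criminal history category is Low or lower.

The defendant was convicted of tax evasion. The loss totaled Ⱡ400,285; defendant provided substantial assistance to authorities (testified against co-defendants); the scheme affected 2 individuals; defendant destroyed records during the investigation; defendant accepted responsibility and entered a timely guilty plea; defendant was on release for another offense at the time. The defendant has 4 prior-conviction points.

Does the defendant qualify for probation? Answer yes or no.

Base offense level for tax evasion: 7.
A1 applies: 7 − 3 = 4.
A2 applies: 4 − 3 = 1.
A3 applies (level before this adjustment is 1 < 11, so +1): 1 + 1 = 2.
A4 applies: 2 + 2 = 4.
A5 does not apply.
A6 does not apply.
A7 applies: 4 + 3 = 7.
Final offense level: 7.
Criminal history: 4 prior points → Category Minimal (0-7).
Level 7 falls in the 6-7 band.
Grid: Level 6-7 × Category Minimal = 16-26 months.
Probation check: level 7 ≤ 10 and category Minimal ≤ Low → eligible.

Yes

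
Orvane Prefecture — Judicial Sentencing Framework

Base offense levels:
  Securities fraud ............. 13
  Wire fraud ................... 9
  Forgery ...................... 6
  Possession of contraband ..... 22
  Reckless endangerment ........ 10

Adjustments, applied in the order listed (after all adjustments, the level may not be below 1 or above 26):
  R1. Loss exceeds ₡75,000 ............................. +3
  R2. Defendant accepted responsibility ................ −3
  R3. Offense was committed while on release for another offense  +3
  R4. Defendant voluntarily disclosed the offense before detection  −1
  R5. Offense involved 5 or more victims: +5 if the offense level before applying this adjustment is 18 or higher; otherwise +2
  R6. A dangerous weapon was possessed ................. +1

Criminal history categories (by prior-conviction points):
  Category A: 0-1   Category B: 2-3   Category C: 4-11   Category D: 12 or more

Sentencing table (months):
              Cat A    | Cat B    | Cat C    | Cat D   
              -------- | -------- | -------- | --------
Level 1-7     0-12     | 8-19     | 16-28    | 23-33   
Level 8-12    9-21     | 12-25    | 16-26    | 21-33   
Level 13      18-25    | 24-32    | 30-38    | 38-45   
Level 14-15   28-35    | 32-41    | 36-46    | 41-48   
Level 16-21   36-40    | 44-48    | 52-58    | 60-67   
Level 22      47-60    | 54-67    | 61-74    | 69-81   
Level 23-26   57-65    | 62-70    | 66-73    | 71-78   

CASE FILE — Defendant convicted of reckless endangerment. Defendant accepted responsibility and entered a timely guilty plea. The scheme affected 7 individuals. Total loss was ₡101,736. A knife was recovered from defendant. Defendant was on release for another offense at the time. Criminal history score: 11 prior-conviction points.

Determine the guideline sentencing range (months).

52-58 months

Base offense level for reckless endangerment: 10.
R1 applies: 10 + 3 = 13.
R2 applies: 13 − 3 = 10.
R3 applies: 10 + 3 = 13.
R5 applies (level before this adjustment is 13 < 18, so +2): 13 + 2 = 15.
R6 applies: 15 + 1 = 16.
Final offense level: 16.
Criminal history: 11 prior points → Category C (4-11).
Level 16 falls in the 16-21 band.
Grid: Level 16-21 × Category C = 52-58 months.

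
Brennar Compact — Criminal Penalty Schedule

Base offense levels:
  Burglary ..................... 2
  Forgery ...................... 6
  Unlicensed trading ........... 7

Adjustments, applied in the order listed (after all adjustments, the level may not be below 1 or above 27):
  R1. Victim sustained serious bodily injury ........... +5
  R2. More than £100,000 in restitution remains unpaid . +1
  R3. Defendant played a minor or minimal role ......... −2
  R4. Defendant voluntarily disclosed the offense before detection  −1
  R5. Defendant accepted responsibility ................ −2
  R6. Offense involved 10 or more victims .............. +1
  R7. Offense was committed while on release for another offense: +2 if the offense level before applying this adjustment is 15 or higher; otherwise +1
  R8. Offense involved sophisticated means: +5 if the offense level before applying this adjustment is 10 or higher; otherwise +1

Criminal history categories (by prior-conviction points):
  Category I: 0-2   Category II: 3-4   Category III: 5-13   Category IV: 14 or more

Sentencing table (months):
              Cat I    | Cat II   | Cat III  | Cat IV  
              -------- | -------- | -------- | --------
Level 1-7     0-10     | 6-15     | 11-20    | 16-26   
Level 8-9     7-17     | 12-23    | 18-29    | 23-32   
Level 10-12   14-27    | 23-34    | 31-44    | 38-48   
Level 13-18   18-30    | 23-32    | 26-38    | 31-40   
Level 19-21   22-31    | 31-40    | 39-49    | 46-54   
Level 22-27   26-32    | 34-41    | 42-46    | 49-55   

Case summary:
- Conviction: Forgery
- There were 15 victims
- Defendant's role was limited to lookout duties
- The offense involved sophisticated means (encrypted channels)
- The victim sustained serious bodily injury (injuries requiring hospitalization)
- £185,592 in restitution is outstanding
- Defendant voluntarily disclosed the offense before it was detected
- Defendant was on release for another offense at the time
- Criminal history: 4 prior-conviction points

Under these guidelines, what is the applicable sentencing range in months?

23-32 months

Base offense level for forgery: 6.
R1 applies: 6 + 5 = 11.
R2 applies: 11 + 1 = 12.
R3 applies: 12 − 2 = 10.
R4 applies: 10 − 1 = 9.
R5 does not apply.
R6 applies: 9 + 1 = 10.
R7 applies (level before this adjustment is 10 < 15, so +1): 10 + 1 = 11.
R8 applies (level before this adjustment is 11 ≥ 10, so +5): 11 + 5 = 16.
Final offense level: 16.
Criminal history: 4 prior points → Category II (3-4).
Level 16 falls in the 13-18 band.
Grid: Level 13-18 × Category II = 23-32 months.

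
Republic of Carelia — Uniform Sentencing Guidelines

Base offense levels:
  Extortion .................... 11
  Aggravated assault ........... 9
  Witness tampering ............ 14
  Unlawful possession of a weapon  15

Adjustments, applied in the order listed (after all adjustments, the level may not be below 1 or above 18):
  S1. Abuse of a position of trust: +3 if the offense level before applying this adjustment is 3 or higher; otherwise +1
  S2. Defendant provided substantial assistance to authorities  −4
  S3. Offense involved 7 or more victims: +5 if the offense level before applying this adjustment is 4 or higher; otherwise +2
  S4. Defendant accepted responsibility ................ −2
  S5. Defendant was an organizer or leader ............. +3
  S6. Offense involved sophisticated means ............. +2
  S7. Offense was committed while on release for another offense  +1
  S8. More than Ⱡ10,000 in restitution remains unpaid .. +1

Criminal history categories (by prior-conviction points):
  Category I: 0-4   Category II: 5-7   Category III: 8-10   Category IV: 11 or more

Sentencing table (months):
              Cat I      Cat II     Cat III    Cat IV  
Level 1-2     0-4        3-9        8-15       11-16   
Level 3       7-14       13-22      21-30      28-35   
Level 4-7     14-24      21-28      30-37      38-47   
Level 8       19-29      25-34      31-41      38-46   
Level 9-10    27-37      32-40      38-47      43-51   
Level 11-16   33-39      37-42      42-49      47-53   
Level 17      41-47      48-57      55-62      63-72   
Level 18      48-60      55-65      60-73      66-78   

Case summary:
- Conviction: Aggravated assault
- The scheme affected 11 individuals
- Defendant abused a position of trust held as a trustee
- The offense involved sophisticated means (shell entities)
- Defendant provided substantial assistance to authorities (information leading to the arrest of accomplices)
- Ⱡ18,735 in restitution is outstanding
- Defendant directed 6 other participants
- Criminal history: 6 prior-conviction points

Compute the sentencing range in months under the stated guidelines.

Base offense level for aggravated assault: 9.
S1 applies (level before this adjustment is 9 ≥ 3, so +3): 9 + 3 = 12.
S2 applies: 12 − 4 = 8.
S3 applies (level before this adjustment is 8 ≥ 4, so +5): 8 + 5 = 13.
S4 does not apply.
S5 applies: 13 + 3 = 16.
S6 applies: 16 + 2 = 18.
S8 applies: 18 + 1 = 19.
Level 19 exceeds the maximum of 18; capped at 18.
Final offense level: 18.
Criminal history: 6 prior points → Category II (5-7).
Level 18 falls in the 18 band.
Grid: Level 18 × Category II = 55-65 months.

55-65 months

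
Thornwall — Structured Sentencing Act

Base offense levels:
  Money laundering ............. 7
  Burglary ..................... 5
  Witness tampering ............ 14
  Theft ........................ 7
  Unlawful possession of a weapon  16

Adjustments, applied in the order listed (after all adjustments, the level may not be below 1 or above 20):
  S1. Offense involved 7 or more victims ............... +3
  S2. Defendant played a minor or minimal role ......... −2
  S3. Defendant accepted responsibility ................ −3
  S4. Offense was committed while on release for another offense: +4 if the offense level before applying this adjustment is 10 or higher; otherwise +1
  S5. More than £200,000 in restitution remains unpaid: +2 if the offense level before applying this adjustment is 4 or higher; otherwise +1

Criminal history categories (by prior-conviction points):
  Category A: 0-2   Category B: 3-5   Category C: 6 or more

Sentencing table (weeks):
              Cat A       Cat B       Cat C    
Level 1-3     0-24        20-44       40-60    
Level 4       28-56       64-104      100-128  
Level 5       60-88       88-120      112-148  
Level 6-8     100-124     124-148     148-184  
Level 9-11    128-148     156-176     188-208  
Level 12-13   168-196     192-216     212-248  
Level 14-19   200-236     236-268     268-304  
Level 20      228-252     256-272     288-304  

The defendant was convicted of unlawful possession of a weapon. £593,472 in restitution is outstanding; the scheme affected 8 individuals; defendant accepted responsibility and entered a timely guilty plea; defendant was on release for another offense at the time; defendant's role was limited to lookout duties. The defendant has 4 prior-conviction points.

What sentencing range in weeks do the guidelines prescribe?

Base offense level for unlawful possession of a weapon: 16.
S1 applies: 16 + 3 = 19.
S2 applies: 19 − 2 = 17.
S3 applies: 17 − 3 = 14.
S4 applies (level before this adjustment is 14 ≥ 10, so +4): 14 + 4 = 18.
S5 applies (level before this adjustment is 18 ≥ 4, so +2): 18 + 2 = 20.
Final offense level: 20.
Criminal history: 4 prior points → Category B (3-5).
Level 20 falls in the 20 band.
Grid: Level 20 × Category B = 256-272 weeks.

256-272 weeks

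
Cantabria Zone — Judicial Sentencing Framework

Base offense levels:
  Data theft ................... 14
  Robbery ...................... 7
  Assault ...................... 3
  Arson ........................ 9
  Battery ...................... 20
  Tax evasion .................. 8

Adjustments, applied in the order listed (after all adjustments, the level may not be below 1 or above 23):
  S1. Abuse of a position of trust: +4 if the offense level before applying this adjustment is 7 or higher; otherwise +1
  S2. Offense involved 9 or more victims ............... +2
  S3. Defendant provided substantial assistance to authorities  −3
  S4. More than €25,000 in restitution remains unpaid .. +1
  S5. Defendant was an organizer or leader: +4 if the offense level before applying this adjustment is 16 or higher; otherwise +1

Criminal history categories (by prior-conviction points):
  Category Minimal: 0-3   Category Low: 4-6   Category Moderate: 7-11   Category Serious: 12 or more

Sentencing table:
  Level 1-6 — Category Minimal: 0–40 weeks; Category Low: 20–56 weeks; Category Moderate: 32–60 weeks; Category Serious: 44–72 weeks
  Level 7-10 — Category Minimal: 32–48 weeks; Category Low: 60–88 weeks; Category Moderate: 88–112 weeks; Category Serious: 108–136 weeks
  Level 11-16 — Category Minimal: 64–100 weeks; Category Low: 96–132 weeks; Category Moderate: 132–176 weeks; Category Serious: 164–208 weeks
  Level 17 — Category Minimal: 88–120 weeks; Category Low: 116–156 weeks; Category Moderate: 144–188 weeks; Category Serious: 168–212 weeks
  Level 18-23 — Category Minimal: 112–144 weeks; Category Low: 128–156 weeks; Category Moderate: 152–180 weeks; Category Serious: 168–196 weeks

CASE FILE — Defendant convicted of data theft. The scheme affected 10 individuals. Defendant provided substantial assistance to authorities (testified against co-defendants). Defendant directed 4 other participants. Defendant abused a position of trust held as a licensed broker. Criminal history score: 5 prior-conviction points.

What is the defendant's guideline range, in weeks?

128-156 weeks

Base offense level for data theft: 14.
S1 applies (level before this adjustment is 14 ≥ 7, so +4): 14 + 4 = 18.
S2 applies: 18 + 2 = 20.
S3 applies: 20 − 3 = 17.
S5 applies (level before this adjustment is 17 ≥ 16, so +4): 17 + 4 = 21.
Final offense level: 21.
Criminal history: 5 prior points → Category Low (4-6).
Level 21 falls in the 18-23 band.
Grid: Level 18-23 × Category Low = 128-156 weeks.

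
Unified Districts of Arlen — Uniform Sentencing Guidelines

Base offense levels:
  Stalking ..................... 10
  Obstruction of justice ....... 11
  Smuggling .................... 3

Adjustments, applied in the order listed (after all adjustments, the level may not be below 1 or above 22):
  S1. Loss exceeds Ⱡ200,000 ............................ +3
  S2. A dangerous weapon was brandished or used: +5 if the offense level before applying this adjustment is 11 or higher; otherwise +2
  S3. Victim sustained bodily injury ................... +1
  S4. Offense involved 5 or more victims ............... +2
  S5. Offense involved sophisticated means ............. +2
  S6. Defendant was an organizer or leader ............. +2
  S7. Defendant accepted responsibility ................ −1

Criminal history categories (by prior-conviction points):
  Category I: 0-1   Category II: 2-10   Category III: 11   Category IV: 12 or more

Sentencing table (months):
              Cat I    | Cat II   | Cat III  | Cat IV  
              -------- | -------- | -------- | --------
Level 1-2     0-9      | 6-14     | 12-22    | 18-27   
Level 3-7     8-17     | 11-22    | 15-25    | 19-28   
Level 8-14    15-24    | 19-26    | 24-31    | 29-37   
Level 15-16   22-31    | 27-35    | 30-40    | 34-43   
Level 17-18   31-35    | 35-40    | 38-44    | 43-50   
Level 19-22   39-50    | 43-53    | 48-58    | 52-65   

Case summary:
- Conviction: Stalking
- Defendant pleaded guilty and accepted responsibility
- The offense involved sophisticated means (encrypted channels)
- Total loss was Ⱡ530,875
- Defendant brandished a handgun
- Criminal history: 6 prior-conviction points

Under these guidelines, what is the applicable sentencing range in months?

Base offense level for stalking: 10.
S1 applies: 10 + 3 = 13.
S2 applies (level before this adjustment is 13 ≥ 11, so +5): 13 + 5 = 18.
S5 applies: 18 + 2 = 20.
S7 applies: 20 − 1 = 19.
Final offense level: 19.
Criminal history: 6 prior points → Category II (2-10).
Level 19 falls in the 19-22 band.
Grid: Level 19-22 × Category II = 43-53 months.

43-53 months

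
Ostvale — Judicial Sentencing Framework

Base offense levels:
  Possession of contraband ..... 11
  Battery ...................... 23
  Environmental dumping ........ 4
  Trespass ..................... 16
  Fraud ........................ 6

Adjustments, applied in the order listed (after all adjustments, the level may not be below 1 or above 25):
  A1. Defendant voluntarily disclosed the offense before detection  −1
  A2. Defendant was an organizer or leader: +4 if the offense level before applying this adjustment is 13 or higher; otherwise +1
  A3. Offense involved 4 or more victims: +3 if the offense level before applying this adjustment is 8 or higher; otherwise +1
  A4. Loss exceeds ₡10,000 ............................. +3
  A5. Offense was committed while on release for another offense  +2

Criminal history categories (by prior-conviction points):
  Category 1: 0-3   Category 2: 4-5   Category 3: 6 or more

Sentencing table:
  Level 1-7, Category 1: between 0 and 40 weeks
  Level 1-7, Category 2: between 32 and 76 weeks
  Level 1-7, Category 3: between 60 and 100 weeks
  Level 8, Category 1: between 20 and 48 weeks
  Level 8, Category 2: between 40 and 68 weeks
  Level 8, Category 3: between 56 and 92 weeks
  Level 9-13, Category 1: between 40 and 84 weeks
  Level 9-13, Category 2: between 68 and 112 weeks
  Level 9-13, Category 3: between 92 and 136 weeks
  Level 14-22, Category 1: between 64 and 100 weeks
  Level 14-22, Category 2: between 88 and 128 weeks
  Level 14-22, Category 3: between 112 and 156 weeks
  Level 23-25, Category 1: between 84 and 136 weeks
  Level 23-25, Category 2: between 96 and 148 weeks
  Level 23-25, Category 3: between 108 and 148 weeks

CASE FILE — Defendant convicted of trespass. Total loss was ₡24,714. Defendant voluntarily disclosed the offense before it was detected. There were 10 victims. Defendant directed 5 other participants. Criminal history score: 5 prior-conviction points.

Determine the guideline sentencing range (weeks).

96-148 weeks

Base offense level for trespass: 16.
A1 applies: 16 − 1 = 15.
A2 applies (level before this adjustment is 15 ≥ 13, so +4): 15 + 4 = 19.
A3 applies (level before this adjustment is 19 ≥ 8, so +3): 19 + 3 = 22.
A4 applies: 22 + 3 = 25.
A5 does not apply.
Final offense level: 25.
Criminal history: 5 prior points → Category 2 (4-5).
Level 25 falls in the 23-25 band.
Grid: Level 23-25 × Category 2 = 96-148 weeks.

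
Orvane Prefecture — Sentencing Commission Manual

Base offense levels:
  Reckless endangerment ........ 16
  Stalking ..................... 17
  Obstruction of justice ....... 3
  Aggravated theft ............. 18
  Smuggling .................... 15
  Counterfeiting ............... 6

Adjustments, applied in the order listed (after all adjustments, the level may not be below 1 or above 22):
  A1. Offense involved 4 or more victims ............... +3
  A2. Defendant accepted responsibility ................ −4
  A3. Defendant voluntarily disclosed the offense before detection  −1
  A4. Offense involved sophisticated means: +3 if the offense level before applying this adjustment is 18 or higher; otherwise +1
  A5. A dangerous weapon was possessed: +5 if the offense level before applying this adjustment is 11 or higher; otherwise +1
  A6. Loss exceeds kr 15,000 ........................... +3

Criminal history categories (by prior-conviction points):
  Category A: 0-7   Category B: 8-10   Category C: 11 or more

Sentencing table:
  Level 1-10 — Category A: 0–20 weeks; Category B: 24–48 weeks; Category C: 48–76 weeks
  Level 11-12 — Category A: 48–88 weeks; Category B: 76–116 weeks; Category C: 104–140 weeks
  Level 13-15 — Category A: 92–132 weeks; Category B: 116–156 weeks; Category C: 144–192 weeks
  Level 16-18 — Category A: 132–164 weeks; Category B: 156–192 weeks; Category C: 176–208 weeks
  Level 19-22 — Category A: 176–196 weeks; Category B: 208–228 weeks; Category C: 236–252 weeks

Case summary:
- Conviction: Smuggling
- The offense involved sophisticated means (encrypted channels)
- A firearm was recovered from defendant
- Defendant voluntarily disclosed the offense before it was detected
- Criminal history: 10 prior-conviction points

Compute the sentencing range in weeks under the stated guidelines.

208-228 weeks

Base offense level for smuggling: 15.
A1 does not apply.
A2 does not apply.
A3 applies: 15 − 1 = 14.
A4 applies (level before this adjustment is 14 < 18, so +1): 14 + 1 = 15.
A5 applies (level before this adjustment is 15 ≥ 11, so +5): 15 + 5 = 20.
Final offense level: 20.
Criminal history: 10 prior points → Category B (8-10).
Level 20 falls in the 19-22 band.
Grid: Level 19-22 × Category B = 208-228 weeks.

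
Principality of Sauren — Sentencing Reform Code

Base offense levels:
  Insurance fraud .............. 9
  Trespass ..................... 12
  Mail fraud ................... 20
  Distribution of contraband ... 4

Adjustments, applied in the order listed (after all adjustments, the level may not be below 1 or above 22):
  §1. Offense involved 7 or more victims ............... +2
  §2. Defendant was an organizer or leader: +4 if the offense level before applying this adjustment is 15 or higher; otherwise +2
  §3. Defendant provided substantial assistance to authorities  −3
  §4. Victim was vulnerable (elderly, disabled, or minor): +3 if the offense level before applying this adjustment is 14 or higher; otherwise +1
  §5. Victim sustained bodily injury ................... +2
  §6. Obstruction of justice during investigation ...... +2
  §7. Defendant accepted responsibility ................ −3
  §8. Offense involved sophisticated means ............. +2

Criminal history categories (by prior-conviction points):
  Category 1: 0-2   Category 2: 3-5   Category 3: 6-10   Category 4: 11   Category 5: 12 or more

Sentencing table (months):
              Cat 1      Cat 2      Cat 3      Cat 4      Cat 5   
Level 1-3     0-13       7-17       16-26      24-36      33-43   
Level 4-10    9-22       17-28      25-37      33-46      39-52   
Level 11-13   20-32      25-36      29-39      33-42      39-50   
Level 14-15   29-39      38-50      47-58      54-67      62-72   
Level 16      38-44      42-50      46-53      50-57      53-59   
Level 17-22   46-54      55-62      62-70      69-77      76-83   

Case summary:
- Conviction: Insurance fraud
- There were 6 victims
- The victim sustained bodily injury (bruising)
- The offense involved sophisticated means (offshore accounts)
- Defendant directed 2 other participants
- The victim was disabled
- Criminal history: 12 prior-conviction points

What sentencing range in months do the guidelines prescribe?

53-59 months

Base offense level for insurance fraud: 9.
§2 applies (level before this adjustment is 9 < 15, so +2): 9 + 2 = 11.
§4 applies (level before this adjustment is 11 < 14, so +1): 11 + 1 = 12.
§5 applies: 12 + 2 = 14.
§6 does not apply.
§8 applies: 14 + 2 = 16.
Final offense level: 16.
Criminal history: 12 prior points → Category 5 (12+).
Level 16 falls in the 16 band.
Grid: Level 16 × Category 5 = 53-59 months.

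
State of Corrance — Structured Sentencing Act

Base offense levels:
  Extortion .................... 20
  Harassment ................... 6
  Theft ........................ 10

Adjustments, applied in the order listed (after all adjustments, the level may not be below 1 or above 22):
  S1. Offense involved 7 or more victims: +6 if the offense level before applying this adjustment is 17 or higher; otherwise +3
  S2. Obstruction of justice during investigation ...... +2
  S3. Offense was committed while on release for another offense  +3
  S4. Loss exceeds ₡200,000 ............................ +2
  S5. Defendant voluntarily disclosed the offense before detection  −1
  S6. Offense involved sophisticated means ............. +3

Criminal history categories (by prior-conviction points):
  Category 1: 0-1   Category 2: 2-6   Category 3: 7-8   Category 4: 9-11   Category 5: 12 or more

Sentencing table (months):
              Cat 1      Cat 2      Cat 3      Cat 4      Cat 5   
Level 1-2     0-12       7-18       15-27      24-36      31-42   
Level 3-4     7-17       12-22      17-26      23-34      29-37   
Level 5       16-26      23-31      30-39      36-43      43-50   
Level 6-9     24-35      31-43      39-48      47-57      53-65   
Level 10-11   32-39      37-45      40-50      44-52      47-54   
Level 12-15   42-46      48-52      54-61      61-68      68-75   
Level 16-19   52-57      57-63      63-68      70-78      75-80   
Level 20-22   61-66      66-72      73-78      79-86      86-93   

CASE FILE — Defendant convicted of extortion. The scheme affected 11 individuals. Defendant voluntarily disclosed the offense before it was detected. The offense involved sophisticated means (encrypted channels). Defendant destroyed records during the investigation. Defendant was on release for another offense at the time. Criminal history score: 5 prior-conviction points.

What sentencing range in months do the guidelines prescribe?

66-72 months

Base offense level for extortion: 20.
S1 applies (level before this adjustment is 20 ≥ 17, so +6): 20 + 6 = 26.
S2 applies: 26 + 2 = 28.
S3 applies: 28 + 3 = 31.
S5 applies: 31 − 1 = 30.
S6 applies: 30 + 3 = 33.
Level 33 exceeds the maximum of 22; capped at 22.
Final offense level: 22.
Criminal history: 5 prior points → Category 2 (2-6).
Level 22 falls in the 20-22 band.
Grid: Level 20-22 × Category 2 = 66-72 months.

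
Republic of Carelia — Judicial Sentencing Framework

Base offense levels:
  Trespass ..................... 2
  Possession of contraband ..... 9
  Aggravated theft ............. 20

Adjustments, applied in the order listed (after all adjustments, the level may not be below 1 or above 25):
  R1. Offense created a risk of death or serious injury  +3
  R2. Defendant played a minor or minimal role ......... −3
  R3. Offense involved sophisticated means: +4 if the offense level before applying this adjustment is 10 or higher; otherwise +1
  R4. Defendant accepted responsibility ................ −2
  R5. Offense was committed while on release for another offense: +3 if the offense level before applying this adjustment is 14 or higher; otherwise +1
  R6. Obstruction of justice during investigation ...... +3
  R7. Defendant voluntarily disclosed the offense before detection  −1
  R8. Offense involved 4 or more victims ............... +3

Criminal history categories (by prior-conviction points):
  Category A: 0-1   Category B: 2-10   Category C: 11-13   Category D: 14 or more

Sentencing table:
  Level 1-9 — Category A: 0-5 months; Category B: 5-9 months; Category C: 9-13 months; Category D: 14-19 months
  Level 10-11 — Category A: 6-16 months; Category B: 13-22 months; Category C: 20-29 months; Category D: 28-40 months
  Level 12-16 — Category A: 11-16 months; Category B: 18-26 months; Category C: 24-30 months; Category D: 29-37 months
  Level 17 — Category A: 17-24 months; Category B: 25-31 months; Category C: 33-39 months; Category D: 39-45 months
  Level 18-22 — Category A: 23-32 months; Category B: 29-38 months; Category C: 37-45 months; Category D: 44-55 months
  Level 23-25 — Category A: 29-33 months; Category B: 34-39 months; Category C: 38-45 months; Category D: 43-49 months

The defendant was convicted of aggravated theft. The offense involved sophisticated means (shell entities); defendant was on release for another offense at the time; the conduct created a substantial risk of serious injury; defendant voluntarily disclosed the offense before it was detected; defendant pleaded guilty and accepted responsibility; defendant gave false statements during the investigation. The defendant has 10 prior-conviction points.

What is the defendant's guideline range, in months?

Base offense level for aggravated theft: 20.
R1 applies: 20 + 3 = 23.
R2 does not apply.
R3 applies (level before this adjustment is 23 ≥ 10, so +4): 23 + 4 = 27.
R4 applies: 27 − 2 = 25.
R5 applies (level before this adjustment is 25 ≥ 14, so +3): 25 + 3 = 28.
R6 applies: 28 + 3 = 31.
R7 applies: 31 − 1 = 30.
Level 30 exceeds the maximum of 25; capped at 25.
Final offense level: 25.
Criminal history: 10 prior points → Category B (2-10).
Level 25 falls in the 23-25 band.
Grid: Level 23-25 × Category B = 34-39 months.

34-39 months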